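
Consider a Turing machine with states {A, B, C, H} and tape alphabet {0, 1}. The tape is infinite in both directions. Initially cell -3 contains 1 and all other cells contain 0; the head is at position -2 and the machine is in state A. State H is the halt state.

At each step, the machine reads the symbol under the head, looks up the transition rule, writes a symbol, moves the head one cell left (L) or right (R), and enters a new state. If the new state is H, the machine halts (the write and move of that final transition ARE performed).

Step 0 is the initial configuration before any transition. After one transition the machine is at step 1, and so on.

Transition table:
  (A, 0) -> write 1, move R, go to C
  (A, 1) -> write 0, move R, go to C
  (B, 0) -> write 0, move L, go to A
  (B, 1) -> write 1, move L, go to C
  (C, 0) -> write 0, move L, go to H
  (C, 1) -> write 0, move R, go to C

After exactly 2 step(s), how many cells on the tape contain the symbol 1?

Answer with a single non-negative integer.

Answer: 2

Derivation:
Step 1: in state A at pos -2, read 0 -> (A,0)->write 1,move R,goto C. Now: state=C, head=-1, tape[-4..0]=01100 (head:    ^)
Step 2: in state C at pos -1, read 0 -> (C,0)->write 0,move L,goto H. Now: state=H, head=-2, tape[-4..0]=01100 (head:   ^)
Cells containing 1 after step 2: {-3, -2} -> 2 cell(s)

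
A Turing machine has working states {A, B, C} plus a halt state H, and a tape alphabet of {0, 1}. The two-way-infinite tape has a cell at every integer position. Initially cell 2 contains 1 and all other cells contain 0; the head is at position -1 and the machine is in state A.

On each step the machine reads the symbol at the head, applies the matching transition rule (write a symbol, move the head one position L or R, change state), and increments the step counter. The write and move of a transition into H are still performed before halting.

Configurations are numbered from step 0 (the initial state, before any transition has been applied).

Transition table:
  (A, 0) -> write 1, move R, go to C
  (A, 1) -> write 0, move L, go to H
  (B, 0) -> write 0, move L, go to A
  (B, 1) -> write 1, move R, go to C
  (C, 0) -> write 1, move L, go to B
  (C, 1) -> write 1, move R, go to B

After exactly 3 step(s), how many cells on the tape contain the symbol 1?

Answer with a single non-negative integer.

Answer: 3

Derivation:
Step 1: in state A at pos -1, read 0 -> (A,0)->write 1,move R,goto C. Now: state=C, head=0, tape[-2..3]=010010 (head:   ^)
Step 2: in state C at pos 0, read 0 -> (C,0)->write 1,move L,goto B. Now: state=B, head=-1, tape[-2..3]=011010 (head:  ^)
Step 3: in state B at pos -1, read 1 -> (B,1)->write 1,move R,goto C. Now: state=C, head=0, tape[-2..3]=011010 (head:   ^)
Cells containing 1 after step 3: {-1, 0, 2} -> 3 cell(s)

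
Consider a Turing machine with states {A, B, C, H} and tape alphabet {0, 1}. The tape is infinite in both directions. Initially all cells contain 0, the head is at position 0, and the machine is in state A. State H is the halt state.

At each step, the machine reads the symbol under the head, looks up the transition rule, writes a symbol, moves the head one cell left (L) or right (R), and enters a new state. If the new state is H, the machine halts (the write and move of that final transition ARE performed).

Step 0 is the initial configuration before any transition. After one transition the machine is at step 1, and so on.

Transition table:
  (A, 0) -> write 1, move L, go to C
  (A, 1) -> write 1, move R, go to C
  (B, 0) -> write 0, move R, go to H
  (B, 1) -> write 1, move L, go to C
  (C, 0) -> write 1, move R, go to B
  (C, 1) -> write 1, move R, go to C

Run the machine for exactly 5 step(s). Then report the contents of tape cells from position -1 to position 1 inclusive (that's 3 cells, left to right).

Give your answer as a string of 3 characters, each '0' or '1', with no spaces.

Answer: 110

Derivation:
Step 1: in state A at pos 0, read 0 -> (A,0)->write 1,move L,goto C. Now: state=C, head=-1, tape[-2..1]=0010 (head:  ^)
Step 2: in state C at pos -1, read 0 -> (C,0)->write 1,move R,goto B. Now: state=B, head=0, tape[-2..1]=0110 (head:   ^)
Step 3: in state B at pos 0, read 1 -> (B,1)->write 1,move L,goto C. Now: state=C, head=-1, tape[-2..1]=0110 (head:  ^)
Step 4: in state C at pos -1, read 1 -> (C,1)->write 1,move R,goto C. Now: state=C, head=0, tape[-2..1]=0110 (head:   ^)
Step 5: in state C at pos 0, read 1 -> (C,1)->write 1,move R,goto C. Now: state=C, head=1, tape[-2..2]=01100 (head:    ^)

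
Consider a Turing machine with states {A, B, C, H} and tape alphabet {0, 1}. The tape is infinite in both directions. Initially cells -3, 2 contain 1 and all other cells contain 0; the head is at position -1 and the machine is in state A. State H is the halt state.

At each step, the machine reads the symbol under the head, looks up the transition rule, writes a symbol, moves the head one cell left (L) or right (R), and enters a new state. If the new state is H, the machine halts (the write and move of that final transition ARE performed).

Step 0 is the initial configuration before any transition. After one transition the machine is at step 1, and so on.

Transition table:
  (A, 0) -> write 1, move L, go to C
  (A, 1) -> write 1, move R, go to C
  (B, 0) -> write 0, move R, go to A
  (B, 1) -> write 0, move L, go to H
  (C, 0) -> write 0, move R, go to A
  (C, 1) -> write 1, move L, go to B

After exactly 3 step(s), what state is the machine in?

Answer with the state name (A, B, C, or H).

Answer: C

Derivation:
Step 1: in state A at pos -1, read 0 -> (A,0)->write 1,move L,goto C. Now: state=C, head=-2, tape[-4..3]=01010010 (head:   ^)
Step 2: in state C at pos -2, read 0 -> (C,0)->write 0,move R,goto A. Now: state=A, head=-1, tape[-4..3]=01010010 (head:    ^)
Step 3: in state A at pos -1, read 1 -> (A,1)->write 1,move R,goto C. Now: state=C, head=0, tape[-4..3]=01010010 (head:     ^)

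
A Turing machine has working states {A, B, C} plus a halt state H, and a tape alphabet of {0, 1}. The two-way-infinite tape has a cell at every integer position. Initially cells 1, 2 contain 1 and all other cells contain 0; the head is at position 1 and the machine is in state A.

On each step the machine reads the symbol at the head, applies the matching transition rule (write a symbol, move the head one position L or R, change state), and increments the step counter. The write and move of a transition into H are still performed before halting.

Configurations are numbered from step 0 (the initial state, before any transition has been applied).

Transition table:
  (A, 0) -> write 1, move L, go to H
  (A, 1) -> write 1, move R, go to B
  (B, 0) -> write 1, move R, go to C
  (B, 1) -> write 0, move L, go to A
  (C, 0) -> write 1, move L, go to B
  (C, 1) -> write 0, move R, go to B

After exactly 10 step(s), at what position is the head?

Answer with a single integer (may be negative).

Step 1: in state A at pos 1, read 1 -> (A,1)->write 1,move R,goto B. Now: state=B, head=2, tape[0..3]=0110 (head:   ^)
Step 2: in state B at pos 2, read 1 -> (B,1)->write 0,move L,goto A. Now: state=A, head=1, tape[0..3]=0100 (head:  ^)
Step 3: in state A at pos 1, read 1 -> (A,1)->write 1,move R,goto B. Now: state=B, head=2, tape[0..3]=0100 (head:   ^)
Step 4: in state B at pos 2, read 0 -> (B,0)->write 1,move R,goto C. Now: state=C, head=3, tape[0..4]=01100 (head:    ^)
Step 5: in state C at pos 3, read 0 -> (C,0)->write 1,move L,goto B. Now: state=B, head=2, tape[0..4]=01110 (head:   ^)
Step 6: in state B at pos 2, read 1 -> (B,1)->write 0,move L,goto A. Now: state=A, head=1, tape[0..4]=01010 (head:  ^)
Step 7: in state A at pos 1, read 1 -> (A,1)->write 1,move R,goto B. Now: state=B, head=2, tape[0..4]=01010 (head:   ^)
Step 8: in state B at pos 2, read 0 -> (B,0)->write 1,move R,goto C. Now: state=C, head=3, tape[0..4]=01110 (head:    ^)
Step 9: in state C at pos 3, read 1 -> (C,1)->write 0,move R,goto B. Now: state=B, head=4, tape[0..5]=011000 (head:     ^)
Step 10: in state B at pos 4, read 0 -> (B,0)->write 1,move R,goto C. Now: state=C, head=5, tape[0..6]=0110100 (head:      ^)

Answer: 5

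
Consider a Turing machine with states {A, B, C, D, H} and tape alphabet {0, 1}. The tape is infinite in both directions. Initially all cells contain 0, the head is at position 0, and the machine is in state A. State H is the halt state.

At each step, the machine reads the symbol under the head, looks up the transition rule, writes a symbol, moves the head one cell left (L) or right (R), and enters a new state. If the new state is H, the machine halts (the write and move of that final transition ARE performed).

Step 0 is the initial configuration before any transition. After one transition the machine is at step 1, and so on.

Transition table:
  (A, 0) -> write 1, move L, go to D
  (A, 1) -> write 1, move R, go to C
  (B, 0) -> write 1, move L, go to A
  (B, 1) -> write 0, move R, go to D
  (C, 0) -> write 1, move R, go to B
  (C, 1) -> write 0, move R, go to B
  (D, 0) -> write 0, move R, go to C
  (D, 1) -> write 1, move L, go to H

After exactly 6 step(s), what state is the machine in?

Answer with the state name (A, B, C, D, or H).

Answer: C

Derivation:
Step 1: in state A at pos 0, read 0 -> (A,0)->write 1,move L,goto D. Now: state=D, head=-1, tape[-2..1]=0010 (head:  ^)
Step 2: in state D at pos -1, read 0 -> (D,0)->write 0,move R,goto C. Now: state=C, head=0, tape[-2..1]=0010 (head:   ^)
Step 3: in state C at pos 0, read 1 -> (C,1)->write 0,move R,goto B. Now: state=B, head=1, tape[-2..2]=00000 (head:    ^)
Step 4: in state B at pos 1, read 0 -> (B,0)->write 1,move L,goto A. Now: state=A, head=0, tape[-2..2]=00010 (head:   ^)
Step 5: in state A at pos 0, read 0 -> (A,0)->write 1,move L,goto D. Now: state=D, head=-1, tape[-2..2]=00110 (head:  ^)
Step 6: in state D at pos -1, read 0 -> (D,0)->write 0,move R,goto C. Now: state=C, head=0, tape[-2..2]=00110 (head:   ^)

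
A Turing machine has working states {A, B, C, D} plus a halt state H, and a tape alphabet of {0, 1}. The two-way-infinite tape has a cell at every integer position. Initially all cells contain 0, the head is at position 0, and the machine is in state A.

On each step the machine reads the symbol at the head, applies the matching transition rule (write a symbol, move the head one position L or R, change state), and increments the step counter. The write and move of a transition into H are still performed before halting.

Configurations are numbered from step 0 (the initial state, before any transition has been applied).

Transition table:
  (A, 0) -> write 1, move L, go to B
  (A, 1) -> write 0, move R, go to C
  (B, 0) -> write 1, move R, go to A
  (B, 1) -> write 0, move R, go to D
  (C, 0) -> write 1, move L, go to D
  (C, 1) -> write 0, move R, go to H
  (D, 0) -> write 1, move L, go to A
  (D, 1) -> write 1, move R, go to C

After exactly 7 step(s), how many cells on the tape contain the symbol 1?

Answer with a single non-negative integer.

Step 1: in state A at pos 0, read 0 -> (A,0)->write 1,move L,goto B. Now: state=B, head=-1, tape[-2..1]=0010 (head:  ^)
Step 2: in state B at pos -1, read 0 -> (B,0)->write 1,move R,goto A. Now: state=A, head=0, tape[-2..1]=0110 (head:   ^)
Step 3: in state A at pos 0, read 1 -> (A,1)->write 0,move R,goto C. Now: state=C, head=1, tape[-2..2]=01000 (head:    ^)
Step 4: in state C at pos 1, read 0 -> (C,0)->write 1,move L,goto D. Now: state=D, head=0, tape[-2..2]=01010 (head:   ^)
Step 5: in state D at pos 0, read 0 -> (D,0)->write 1,move L,goto A. Now: state=A, head=-1, tape[-2..2]=01110 (head:  ^)
Step 6: in state A at pos -1, read 1 -> (A,1)->write 0,move R,goto C. Now: state=C, head=0, tape[-2..2]=00110 (head:   ^)
Step 7: in state C at pos 0, read 1 -> (C,1)->write 0,move R,goto H. Now: state=H, head=1, tape[-2..2]=00010 (head:    ^)
Cells containing 1 after step 7: {1} -> 1 cell(s)

Answer: 1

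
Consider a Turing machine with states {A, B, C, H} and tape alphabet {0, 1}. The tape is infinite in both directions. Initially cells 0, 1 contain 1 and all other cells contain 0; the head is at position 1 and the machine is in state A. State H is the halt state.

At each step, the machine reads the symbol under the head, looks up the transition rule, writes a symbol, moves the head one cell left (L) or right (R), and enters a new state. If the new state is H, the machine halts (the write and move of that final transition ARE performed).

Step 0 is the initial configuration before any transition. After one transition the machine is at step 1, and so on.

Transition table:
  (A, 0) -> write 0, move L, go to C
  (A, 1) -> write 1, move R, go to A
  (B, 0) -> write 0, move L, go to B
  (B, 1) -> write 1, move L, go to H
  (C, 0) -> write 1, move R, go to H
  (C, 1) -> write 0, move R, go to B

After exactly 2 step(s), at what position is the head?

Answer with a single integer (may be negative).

Step 1: in state A at pos 1, read 1 -> (A,1)->write 1,move R,goto A. Now: state=A, head=2, tape[-1..3]=01100 (head:    ^)
Step 2: in state A at pos 2, read 0 -> (A,0)->write 0,move L,goto C. Now: state=C, head=1, tape[-1..3]=01100 (head:   ^)

Answer: 1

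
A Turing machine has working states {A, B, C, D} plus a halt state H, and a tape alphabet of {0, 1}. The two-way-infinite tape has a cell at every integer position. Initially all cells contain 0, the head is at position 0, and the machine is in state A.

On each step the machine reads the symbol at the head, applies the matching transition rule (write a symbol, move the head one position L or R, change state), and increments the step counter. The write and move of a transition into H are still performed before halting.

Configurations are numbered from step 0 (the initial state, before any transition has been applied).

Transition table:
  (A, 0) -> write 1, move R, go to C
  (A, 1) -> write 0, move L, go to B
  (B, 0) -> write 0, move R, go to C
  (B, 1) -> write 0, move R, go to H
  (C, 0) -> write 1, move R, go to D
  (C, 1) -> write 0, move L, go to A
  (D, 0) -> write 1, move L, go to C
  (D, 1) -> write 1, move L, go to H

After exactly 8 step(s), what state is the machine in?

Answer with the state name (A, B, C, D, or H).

Step 1: in state A at pos 0, read 0 -> (A,0)->write 1,move R,goto C. Now: state=C, head=1, tape[-1..2]=0100 (head:   ^)
Step 2: in state C at pos 1, read 0 -> (C,0)->write 1,move R,goto D. Now: state=D, head=2, tape[-1..3]=01100 (head:    ^)
Step 3: in state D at pos 2, read 0 -> (D,0)->write 1,move L,goto C. Now: state=C, head=1, tape[-1..3]=01110 (head:   ^)
Step 4: in state C at pos 1, read 1 -> (C,1)->write 0,move L,goto A. Now: state=A, head=0, tape[-1..3]=01010 (head:  ^)
Step 5: in state A at pos 0, read 1 -> (A,1)->write 0,move L,goto B. Now: state=B, head=-1, tape[-2..3]=000010 (head:  ^)
Step 6: in state B at pos -1, read 0 -> (B,0)->write 0,move R,goto C. Now: state=C, head=0, tape[-2..3]=000010 (head:   ^)
Step 7: in state C at pos 0, read 0 -> (C,0)->write 1,move R,goto D. Now: state=D, head=1, tape[-2..3]=001010 (head:    ^)
Step 8: in state D at pos 1, read 0 -> (D,0)->write 1,move L,goto C. Now: state=C, head=0, tape[-2..3]=001110 (head:   ^)

Answer: C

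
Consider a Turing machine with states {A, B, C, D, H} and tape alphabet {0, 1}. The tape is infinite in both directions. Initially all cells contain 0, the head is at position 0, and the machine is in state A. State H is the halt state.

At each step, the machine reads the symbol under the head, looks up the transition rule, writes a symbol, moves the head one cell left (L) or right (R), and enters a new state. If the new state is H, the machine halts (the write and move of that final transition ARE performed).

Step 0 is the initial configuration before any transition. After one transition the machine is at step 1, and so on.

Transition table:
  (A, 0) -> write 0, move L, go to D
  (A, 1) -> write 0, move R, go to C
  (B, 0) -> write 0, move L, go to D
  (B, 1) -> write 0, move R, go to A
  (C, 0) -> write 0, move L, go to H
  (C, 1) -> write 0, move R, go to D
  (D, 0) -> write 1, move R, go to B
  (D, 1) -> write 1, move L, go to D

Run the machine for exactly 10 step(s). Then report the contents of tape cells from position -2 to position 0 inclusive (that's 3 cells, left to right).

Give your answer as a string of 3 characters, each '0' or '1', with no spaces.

Step 1: in state A at pos 0, read 0 -> (A,0)->write 0,move L,goto D. Now: state=D, head=-1, tape[-2..1]=0000 (head:  ^)
Step 2: in state D at pos -1, read 0 -> (D,0)->write 1,move R,goto B. Now: state=B, head=0, tape[-2..1]=0100 (head:   ^)
Step 3: in state B at pos 0, read 0 -> (B,0)->write 0,move L,goto D. Now: state=D, head=-1, tape[-2..1]=0100 (head:  ^)
Step 4: in state D at pos -1, read 1 -> (D,1)->write 1,move L,goto D. Now: state=D, head=-2, tape[-3..1]=00100 (head:  ^)
Step 5: in state D at pos -2, read 0 -> (D,0)->write 1,move R,goto B. Now: state=B, head=-1, tape[-3..1]=01100 (head:   ^)
Step 6: in state B at pos -1, read 1 -> (B,1)->write 0,move R,goto A. Now: state=A, head=0, tape[-3..1]=01000 (head:    ^)
Step 7: in state A at pos 0, read 0 -> (A,0)->write 0,move L,goto D. Now: state=D, head=-1, tape[-3..1]=01000 (head:   ^)
Step 8: in state D at pos -1, read 0 -> (D,0)->write 1,move R,goto B. Now: state=B, head=0, tape[-3..1]=01100 (head:    ^)
Step 9: in state B at pos 0, read 0 -> (B,0)->write 0,move L,goto D. Now: state=D, head=-1, tape[-3..1]=01100 (head:   ^)
Step 10: in state D at pos -1, read 1 -> (D,1)->write 1,move L,goto D. Now: state=D, head=-2, tape[-3..1]=01100 (head:  ^)

Answer: 110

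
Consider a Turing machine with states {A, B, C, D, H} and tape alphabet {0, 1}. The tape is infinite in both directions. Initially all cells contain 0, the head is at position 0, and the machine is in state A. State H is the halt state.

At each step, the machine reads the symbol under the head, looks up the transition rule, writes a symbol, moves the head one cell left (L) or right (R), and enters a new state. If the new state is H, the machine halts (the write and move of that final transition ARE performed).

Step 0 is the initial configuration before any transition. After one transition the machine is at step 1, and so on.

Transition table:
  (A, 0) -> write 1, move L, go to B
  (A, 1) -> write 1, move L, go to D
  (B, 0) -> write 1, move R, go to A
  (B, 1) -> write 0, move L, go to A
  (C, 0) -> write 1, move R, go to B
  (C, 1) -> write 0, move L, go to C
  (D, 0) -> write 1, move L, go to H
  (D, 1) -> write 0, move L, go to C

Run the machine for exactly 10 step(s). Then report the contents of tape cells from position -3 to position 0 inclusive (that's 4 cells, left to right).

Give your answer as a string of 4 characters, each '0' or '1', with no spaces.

Step 1: in state A at pos 0, read 0 -> (A,0)->write 1,move L,goto B. Now: state=B, head=-1, tape[-2..1]=0010 (head:  ^)
Step 2: in state B at pos -1, read 0 -> (B,0)->write 1,move R,goto A. Now: state=A, head=0, tape[-2..1]=0110 (head:   ^)
Step 3: in state A at pos 0, read 1 -> (A,1)->write 1,move L,goto D. Now: state=D, head=-1, tape[-2..1]=0110 (head:  ^)
Step 4: in state D at pos -1, read 1 -> (D,1)->write 0,move L,goto C. Now: state=C, head=-2, tape[-3..1]=00010 (head:  ^)
Step 5: in state C at pos -2, read 0 -> (C,0)->write 1,move R,goto B. Now: state=B, head=-1, tape[-3..1]=01010 (head:   ^)
Step 6: in state B at pos -1, read 0 -> (B,0)->write 1,move R,goto A. Now: state=A, head=0, tape[-3..1]=01110 (head:    ^)
Step 7: in state A at pos 0, read 1 -> (A,1)->write 1,move L,goto D. Now: state=D, head=-1, tape[-3..1]=01110 (head:   ^)
Step 8: in state D at pos -1, read 1 -> (D,1)->write 0,move L,goto C. Now: state=C, head=-2, tape[-3..1]=01010 (head:  ^)
Step 9: in state C at pos -2, read 1 -> (C,1)->write 0,move L,goto C. Now: state=C, head=-3, tape[-4..1]=000010 (head:  ^)
Step 10: in state C at pos -3, read 0 -> (C,0)->write 1,move R,goto B. Now: state=B, head=-2, tape[-4..1]=010010 (head:   ^)

Answer: 1001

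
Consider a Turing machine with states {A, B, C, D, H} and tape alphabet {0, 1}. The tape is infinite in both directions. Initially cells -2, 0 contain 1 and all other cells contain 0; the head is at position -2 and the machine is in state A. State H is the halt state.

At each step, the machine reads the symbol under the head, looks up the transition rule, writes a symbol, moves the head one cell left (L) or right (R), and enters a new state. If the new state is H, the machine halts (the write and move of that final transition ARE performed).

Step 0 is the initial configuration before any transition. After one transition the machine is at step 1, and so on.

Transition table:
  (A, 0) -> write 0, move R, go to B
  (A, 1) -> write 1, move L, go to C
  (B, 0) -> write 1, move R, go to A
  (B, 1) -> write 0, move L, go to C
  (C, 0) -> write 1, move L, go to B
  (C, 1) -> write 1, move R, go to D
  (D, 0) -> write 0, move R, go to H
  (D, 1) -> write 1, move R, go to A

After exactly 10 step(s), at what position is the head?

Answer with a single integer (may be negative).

Step 1: in state A at pos -2, read 1 -> (A,1)->write 1,move L,goto C. Now: state=C, head=-3, tape[-4..1]=001010 (head:  ^)
Step 2: in state C at pos -3, read 0 -> (C,0)->write 1,move L,goto B. Now: state=B, head=-4, tape[-5..1]=0011010 (head:  ^)
Step 3: in state B at pos -4, read 0 -> (B,0)->write 1,move R,goto A. Now: state=A, head=-3, tape[-5..1]=0111010 (head:   ^)
Step 4: in state A at pos -3, read 1 -> (A,1)->write 1,move L,goto C. Now: state=C, head=-4, tape[-5..1]=0111010 (head:  ^)
Step 5: in state C at pos -4, read 1 -> (C,1)->write 1,move R,goto D. Now: state=D, head=-3, tape[-5..1]=0111010 (head:   ^)
Step 6: in state D at pos -3, read 1 -> (D,1)->write 1,move R,goto A. Now: state=A, head=-2, tape[-5..1]=0111010 (head:    ^)
Step 7: in state A at pos -2, read 1 -> (A,1)->write 1,move L,goto C. Now: state=C, head=-3, tape[-5..1]=0111010 (head:   ^)
Step 8: in state C at pos -3, read 1 -> (C,1)->write 1,move R,goto D. Now: state=D, head=-2, tape[-5..1]=0111010 (head:    ^)
Step 9: in state D at pos -2, read 1 -> (D,1)->write 1,move R,goto A. Now: state=A, head=-1, tape[-5..1]=0111010 (head:     ^)
Step 10: in state A at pos -1, read 0 -> (A,0)->write 0,move R,goto B. Now: state=B, head=0, tape[-5..1]=0111010 (head:      ^)

Answer: 0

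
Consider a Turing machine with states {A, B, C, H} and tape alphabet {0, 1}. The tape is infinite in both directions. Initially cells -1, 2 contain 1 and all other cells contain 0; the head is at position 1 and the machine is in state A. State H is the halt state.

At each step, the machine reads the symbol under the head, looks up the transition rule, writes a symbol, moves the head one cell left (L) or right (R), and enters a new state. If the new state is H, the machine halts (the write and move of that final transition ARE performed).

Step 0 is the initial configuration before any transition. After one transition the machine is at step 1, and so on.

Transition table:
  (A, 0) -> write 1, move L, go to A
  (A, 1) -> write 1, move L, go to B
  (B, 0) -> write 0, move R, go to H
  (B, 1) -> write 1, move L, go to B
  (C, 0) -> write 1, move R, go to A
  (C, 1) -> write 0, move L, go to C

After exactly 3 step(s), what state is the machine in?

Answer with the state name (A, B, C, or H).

Step 1: in state A at pos 1, read 0 -> (A,0)->write 1,move L,goto A. Now: state=A, head=0, tape[-2..3]=010110 (head:   ^)
Step 2: in state A at pos 0, read 0 -> (A,0)->write 1,move L,goto A. Now: state=A, head=-1, tape[-2..3]=011110 (head:  ^)
Step 3: in state A at pos -1, read 1 -> (A,1)->write 1,move L,goto B. Now: state=B, head=-2, tape[-3..3]=0011110 (head:  ^)

Answer: B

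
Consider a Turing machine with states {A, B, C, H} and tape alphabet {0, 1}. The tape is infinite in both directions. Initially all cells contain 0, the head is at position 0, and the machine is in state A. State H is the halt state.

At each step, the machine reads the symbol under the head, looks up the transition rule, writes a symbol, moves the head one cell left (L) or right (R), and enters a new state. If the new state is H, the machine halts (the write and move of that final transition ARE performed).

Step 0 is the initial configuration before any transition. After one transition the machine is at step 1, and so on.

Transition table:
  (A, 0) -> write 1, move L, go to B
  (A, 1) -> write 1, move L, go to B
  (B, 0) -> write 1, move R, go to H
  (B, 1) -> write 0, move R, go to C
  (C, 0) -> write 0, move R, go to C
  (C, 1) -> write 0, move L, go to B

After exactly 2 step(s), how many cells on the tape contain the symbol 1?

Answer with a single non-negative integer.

Answer: 2

Derivation:
Step 1: in state A at pos 0, read 0 -> (A,0)->write 1,move L,goto B. Now: state=B, head=-1, tape[-2..1]=0010 (head:  ^)
Step 2: in state B at pos -1, read 0 -> (B,0)->write 1,move R,goto H. Now: state=H, head=0, tape[-2..1]=0110 (head:   ^)
Cells containing 1 after step 2: {-1, 0} -> 2 cell(s)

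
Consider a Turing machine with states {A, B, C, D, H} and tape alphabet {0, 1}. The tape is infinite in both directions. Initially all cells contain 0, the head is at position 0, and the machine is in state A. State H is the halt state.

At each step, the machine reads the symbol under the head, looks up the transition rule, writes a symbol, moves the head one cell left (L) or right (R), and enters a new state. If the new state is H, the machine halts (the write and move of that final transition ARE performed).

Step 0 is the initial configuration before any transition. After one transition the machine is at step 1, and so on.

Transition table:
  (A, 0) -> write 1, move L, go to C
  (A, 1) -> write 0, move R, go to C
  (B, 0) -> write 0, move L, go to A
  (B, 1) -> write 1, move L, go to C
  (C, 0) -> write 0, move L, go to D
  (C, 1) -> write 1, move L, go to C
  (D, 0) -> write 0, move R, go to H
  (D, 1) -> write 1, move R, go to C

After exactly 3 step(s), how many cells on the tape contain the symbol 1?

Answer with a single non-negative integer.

Step 1: in state A at pos 0, read 0 -> (A,0)->write 1,move L,goto C. Now: state=C, head=-1, tape[-2..1]=0010 (head:  ^)
Step 2: in state C at pos -1, read 0 -> (C,0)->write 0,move L,goto D. Now: state=D, head=-2, tape[-3..1]=00010 (head:  ^)
Step 3: in state D at pos -2, read 0 -> (D,0)->write 0,move R,goto H. Now: state=H, head=-1, tape[-3..1]=00010 (head:   ^)
Cells containing 1 after step 3: {0} -> 1 cell(s)

Answer: 1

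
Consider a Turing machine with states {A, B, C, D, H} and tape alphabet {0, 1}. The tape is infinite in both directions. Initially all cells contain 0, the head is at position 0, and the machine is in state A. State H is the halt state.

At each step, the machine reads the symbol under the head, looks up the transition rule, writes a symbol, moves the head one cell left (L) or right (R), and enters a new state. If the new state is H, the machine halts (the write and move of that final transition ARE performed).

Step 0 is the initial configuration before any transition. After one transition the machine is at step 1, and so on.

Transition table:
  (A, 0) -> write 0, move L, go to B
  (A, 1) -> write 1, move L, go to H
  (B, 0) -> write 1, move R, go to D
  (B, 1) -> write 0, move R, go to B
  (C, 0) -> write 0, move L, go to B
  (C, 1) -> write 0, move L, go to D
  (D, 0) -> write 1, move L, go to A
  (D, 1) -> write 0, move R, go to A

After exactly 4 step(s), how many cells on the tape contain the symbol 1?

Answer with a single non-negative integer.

Step 1: in state A at pos 0, read 0 -> (A,0)->write 0,move L,goto B. Now: state=B, head=-1, tape[-2..1]=0000 (head:  ^)
Step 2: in state B at pos -1, read 0 -> (B,0)->write 1,move R,goto D. Now: state=D, head=0, tape[-2..1]=0100 (head:   ^)
Step 3: in state D at pos 0, read 0 -> (D,0)->write 1,move L,goto A. Now: state=A, head=-1, tape[-2..1]=0110 (head:  ^)
Step 4: in state A at pos -1, read 1 -> (A,1)->write 1,move L,goto H. Now: state=H, head=-2, tape[-3..1]=00110 (head:  ^)
Cells containing 1 after step 4: {-1, 0} -> 2 cell(s)

Answer: 2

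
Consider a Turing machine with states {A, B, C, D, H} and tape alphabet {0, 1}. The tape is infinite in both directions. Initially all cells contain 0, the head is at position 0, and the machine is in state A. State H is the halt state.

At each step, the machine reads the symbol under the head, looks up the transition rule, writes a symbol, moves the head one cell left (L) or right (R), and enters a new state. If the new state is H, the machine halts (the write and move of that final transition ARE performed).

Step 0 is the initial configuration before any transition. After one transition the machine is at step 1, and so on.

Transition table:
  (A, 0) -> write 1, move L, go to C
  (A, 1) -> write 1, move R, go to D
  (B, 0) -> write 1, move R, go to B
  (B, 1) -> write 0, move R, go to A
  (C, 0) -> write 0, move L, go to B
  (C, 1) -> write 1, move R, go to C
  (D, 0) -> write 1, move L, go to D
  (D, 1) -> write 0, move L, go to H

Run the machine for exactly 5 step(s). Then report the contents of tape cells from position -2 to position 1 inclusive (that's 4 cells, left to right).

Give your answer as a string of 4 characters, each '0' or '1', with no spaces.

Answer: 1100

Derivation:
Step 1: in state A at pos 0, read 0 -> (A,0)->write 1,move L,goto C. Now: state=C, head=-1, tape[-2..1]=0010 (head:  ^)
Step 2: in state C at pos -1, read 0 -> (C,0)->write 0,move L,goto B. Now: state=B, head=-2, tape[-3..1]=00010 (head:  ^)
Step 3: in state B at pos -2, read 0 -> (B,0)->write 1,move R,goto B. Now: state=B, head=-1, tape[-3..1]=01010 (head:   ^)
Step 4: in state B at pos -1, read 0 -> (B,0)->write 1,move R,goto B. Now: state=B, head=0, tape[-3..1]=01110 (head:    ^)
Step 5: in state B at pos 0, read 1 -> (B,1)->write 0,move R,goto A. Now: state=A, head=1, tape[-3..2]=011000 (head:     ^)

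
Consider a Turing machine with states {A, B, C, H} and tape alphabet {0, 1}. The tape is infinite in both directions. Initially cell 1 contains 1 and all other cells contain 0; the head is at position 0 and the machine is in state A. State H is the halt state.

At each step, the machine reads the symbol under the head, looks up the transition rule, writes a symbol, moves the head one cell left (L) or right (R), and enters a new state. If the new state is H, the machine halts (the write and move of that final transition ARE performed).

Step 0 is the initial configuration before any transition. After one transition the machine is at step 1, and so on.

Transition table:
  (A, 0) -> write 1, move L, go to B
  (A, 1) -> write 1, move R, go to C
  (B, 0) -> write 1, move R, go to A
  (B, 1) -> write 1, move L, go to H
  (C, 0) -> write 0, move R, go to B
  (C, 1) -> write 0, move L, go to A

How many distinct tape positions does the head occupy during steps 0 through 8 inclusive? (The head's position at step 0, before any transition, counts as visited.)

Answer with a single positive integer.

Answer: 5

Derivation:
Step 1: in state A at pos 0, read 0 -> (A,0)->write 1,move L,goto B. Now: state=B, head=-1, tape[-2..2]=00110 (head:  ^)
Step 2: in state B at pos -1, read 0 -> (B,0)->write 1,move R,goto A. Now: state=A, head=0, tape[-2..2]=01110 (head:   ^)
Step 3: in state A at pos 0, read 1 -> (A,1)->write 1,move R,goto C. Now: state=C, head=1, tape[-2..2]=01110 (head:    ^)
Step 4: in state C at pos 1, read 1 -> (C,1)->write 0,move L,goto A. Now: state=A, head=0, tape[-2..2]=01100 (head:   ^)
Step 5: in state A at pos 0, read 1 -> (A,1)->write 1,move R,goto C. Now: state=C, head=1, tape[-2..2]=01100 (head:    ^)
Step 6: in state C at pos 1, read 0 -> (C,0)->write 0,move R,goto B. Now: state=B, head=2, tape[-2..3]=011000 (head:     ^)
Step 7: in state B at pos 2, read 0 -> (B,0)->write 1,move R,goto A. Now: state=A, head=3, tape[-2..4]=0110100 (head:      ^)
Step 8: in state A at pos 3, read 0 -> (A,0)->write 1,move L,goto B. Now: state=B, head=2, tape[-2..4]=0110110 (head:     ^)
Head positions at steps 0..8: starting at 0, distinct positions visited = {-1, 0, 1, 2, 3} -> 5 position(s)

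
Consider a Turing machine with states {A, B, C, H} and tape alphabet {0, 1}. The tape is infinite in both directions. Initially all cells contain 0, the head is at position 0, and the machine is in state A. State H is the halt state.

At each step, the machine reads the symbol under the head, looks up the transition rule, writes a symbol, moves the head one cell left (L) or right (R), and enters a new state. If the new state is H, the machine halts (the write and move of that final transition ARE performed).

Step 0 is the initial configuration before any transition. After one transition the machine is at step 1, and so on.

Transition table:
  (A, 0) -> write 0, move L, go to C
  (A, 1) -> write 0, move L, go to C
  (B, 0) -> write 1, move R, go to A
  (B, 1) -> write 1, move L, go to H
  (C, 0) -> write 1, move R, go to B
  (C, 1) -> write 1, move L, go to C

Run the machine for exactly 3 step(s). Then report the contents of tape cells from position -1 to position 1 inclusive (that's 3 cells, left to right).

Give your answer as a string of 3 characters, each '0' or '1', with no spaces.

Answer: 110

Derivation:
Step 1: in state A at pos 0, read 0 -> (A,0)->write 0,move L,goto C. Now: state=C, head=-1, tape[-2..1]=0000 (head:  ^)
Step 2: in state C at pos -1, read 0 -> (C,0)->write 1,move R,goto B. Now: state=B, head=0, tape[-2..1]=0100 (head:   ^)
Step 3: in state B at pos 0, read 0 -> (B,0)->write 1,move R,goto A. Now: state=A, head=1, tape[-2..2]=01100 (head:    ^)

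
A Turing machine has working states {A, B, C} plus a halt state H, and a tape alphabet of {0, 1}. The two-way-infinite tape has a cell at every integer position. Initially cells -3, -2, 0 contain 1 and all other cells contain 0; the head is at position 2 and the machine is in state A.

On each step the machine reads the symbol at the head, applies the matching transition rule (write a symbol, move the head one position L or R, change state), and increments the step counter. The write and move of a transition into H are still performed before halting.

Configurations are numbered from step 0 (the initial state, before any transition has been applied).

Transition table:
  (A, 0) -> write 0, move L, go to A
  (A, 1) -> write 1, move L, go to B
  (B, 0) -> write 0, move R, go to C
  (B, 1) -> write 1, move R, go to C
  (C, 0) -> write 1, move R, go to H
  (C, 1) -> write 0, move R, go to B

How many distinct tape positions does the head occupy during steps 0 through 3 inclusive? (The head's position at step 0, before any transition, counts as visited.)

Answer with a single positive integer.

Answer: 4

Derivation:
Step 1: in state A at pos 2, read 0 -> (A,0)->write 0,move L,goto A. Now: state=A, head=1, tape[-4..3]=01101000 (head:      ^)
Step 2: in state A at pos 1, read 0 -> (A,0)->write 0,move L,goto A. Now: state=A, head=0, tape[-4..3]=01101000 (head:     ^)
Step 3: in state A at pos 0, read 1 -> (A,1)->write 1,move L,goto B. Now: state=B, head=-1, tape[-4..3]=01101000 (head:    ^)
Head positions at steps 0..3: starting at 2, distinct positions visited = {-1, 0, 1, 2} -> 4 position(s)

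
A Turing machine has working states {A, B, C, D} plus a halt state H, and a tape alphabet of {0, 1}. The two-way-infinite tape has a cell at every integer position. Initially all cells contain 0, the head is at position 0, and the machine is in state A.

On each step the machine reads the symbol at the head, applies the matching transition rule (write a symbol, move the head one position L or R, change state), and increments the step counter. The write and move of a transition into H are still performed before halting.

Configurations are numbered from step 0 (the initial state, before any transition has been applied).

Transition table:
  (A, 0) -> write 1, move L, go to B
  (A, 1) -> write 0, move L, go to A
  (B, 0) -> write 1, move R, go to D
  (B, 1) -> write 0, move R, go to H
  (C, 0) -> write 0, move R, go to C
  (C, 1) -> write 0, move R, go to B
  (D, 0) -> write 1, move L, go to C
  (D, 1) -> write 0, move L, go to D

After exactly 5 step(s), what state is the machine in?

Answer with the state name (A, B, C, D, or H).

Answer: C

Derivation:
Step 1: in state A at pos 0, read 0 -> (A,0)->write 1,move L,goto B. Now: state=B, head=-1, tape[-2..1]=0010 (head:  ^)
Step 2: in state B at pos -1, read 0 -> (B,0)->write 1,move R,goto D. Now: state=D, head=0, tape[-2..1]=0110 (head:   ^)
Step 3: in state D at pos 0, read 1 -> (D,1)->write 0,move L,goto D. Now: state=D, head=-1, tape[-2..1]=0100 (head:  ^)
Step 4: in state D at pos -1, read 1 -> (D,1)->write 0,move L,goto D. Now: state=D, head=-2, tape[-3..1]=00000 (head:  ^)
Step 5: in state D at pos -2, read 0 -> (D,0)->write 1,move L,goto C. Now: state=C, head=-3, tape[-4..1]=001000 (head:  ^)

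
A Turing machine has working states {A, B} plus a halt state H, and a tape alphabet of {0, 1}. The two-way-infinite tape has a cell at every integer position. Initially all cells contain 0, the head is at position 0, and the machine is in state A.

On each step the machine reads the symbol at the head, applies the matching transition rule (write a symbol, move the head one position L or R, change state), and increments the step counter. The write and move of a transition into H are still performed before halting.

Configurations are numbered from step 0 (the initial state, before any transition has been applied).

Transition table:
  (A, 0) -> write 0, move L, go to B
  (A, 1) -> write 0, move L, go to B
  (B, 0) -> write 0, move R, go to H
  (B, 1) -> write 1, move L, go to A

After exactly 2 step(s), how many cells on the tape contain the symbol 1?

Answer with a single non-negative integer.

Step 1: in state A at pos 0, read 0 -> (A,0)->write 0,move L,goto B. Now: state=B, head=-1, tape[-2..1]=0000 (head:  ^)
Step 2: in state B at pos -1, read 0 -> (B,0)->write 0,move R,goto H. Now: state=H, head=0, tape[-2..1]=0000 (head:   ^)
No cell contains 1 after step 2 -> 0 cell(s)

Answer: 0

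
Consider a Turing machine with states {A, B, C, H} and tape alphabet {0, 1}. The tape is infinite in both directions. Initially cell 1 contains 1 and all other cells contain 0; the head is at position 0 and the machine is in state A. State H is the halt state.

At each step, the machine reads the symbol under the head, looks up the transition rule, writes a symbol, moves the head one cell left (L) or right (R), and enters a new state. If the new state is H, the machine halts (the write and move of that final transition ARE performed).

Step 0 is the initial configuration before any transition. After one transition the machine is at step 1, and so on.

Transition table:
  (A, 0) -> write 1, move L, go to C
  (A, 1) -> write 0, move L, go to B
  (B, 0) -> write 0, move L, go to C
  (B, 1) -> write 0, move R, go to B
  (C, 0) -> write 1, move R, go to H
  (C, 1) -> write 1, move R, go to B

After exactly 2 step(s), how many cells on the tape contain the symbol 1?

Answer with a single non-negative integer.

Answer: 3

Derivation:
Step 1: in state A at pos 0, read 0 -> (A,0)->write 1,move L,goto C. Now: state=C, head=-1, tape[-2..2]=00110 (head:  ^)
Step 2: in state C at pos -1, read 0 -> (C,0)->write 1,move R,goto H. Now: state=H, head=0, tape[-2..2]=01110 (head:   ^)
Cells containing 1 after step 2: {-1, 0, 1} -> 3 cell(s)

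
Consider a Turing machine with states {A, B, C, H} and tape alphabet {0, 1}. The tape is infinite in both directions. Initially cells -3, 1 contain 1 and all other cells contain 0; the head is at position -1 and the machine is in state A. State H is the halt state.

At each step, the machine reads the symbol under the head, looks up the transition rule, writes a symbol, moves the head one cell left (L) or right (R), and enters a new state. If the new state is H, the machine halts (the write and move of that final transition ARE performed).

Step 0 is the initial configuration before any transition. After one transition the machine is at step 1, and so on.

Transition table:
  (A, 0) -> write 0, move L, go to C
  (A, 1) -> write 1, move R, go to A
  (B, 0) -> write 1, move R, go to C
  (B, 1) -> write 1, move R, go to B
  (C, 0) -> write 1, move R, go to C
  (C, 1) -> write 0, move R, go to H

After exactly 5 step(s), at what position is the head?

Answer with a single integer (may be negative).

Step 1: in state A at pos -1, read 0 -> (A,0)->write 0,move L,goto C. Now: state=C, head=-2, tape[-4..2]=0100010 (head:   ^)
Step 2: in state C at pos -2, read 0 -> (C,0)->write 1,move R,goto C. Now: state=C, head=-1, tape[-4..2]=0110010 (head:    ^)
Step 3: in state C at pos -1, read 0 -> (C,0)->write 1,move R,goto C. Now: state=C, head=0, tape[-4..2]=0111010 (head:     ^)
Step 4: in state C at pos 0, read 0 -> (C,0)->write 1,move R,goto C. Now: state=C, head=1, tape[-4..2]=0111110 (head:      ^)
Step 5: in state C at pos 1, read 1 -> (C,1)->write 0,move R,goto H. Now: state=H, head=2, tape[-4..3]=01111000 (head:       ^)

Answer: 2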